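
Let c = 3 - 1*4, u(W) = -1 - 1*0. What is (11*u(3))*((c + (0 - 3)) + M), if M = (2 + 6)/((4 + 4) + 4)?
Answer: 110/3 ≈ 36.667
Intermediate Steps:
u(W) = -1 (u(W) = -1 + 0 = -1)
M = 2/3 (M = 8/(8 + 4) = 8/12 = 8*(1/12) = 2/3 ≈ 0.66667)
c = -1 (c = 3 - 4 = -1)
(11*u(3))*((c + (0 - 3)) + M) = (11*(-1))*((-1 + (0 - 3)) + 2/3) = -11*((-1 - 3) + 2/3) = -11*(-4 + 2/3) = -11*(-10/3) = 110/3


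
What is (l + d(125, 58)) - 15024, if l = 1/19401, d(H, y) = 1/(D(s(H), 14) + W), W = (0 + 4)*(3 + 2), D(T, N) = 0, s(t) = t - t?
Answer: -5829593059/388020 ≈ -15024.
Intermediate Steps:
s(t) = 0
W = 20 (W = 4*5 = 20)
d(H, y) = 1/20 (d(H, y) = 1/(0 + 20) = 1/20)
l = 1/19401 ≈ 5.1544e-5
(l + d(125, 58)) - 15024 = (1/19401 + 1/20) - 15024 = 19421/388020 - 15024 = -5829593059/388020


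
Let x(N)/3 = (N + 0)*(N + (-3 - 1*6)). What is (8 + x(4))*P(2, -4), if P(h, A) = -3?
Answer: 156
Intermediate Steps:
x(N) = 3*N*(-9 + N) (x(N) = 3*((N + 0)*(N + (-3 - 1*6))) = 3*(N*(N + (-3 - 6))) = 3*(N*(N - 9)) = 3*(N*(-9 + N)) = 3*N*(-9 + N))
(8 + x(4))*P(2, -4) = (8 + 3*4*(-9 + 4))*(-3) = (8 + 3*4*(-5))*(-3) = (8 - 60)*(-3) = -52*(-3) = 156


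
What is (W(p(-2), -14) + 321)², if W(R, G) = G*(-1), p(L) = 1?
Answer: 112225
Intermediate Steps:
W(R, G) = -G
(W(p(-2), -14) + 321)² = (-1*(-14) + 321)² = (14 + 321)² = 335² = 112225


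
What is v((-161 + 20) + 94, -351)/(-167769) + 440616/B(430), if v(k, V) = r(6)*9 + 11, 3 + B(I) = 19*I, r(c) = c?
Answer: 73921174849/1370169423 ≈ 53.950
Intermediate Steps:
B(I) = -3 + 19*I
v(k, V) = 65 (v(k, V) = 6*9 + 11 = 54 + 11 = 65)
v((-161 + 20) + 94, -351)/(-167769) + 440616/B(430) = 65/(-167769) + 440616/(-3 + 19*430) = 65*(-1/167769) + 440616/(-3 + 8170) = -65/167769 + 440616/8167 = 73921174849/1370169423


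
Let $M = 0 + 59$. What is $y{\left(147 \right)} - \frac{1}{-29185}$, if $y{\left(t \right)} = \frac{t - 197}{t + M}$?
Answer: $- \frac{729522}{3006055} \approx -0.24268$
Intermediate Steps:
$M = 59$
$y{\left(t \right)} = \frac{-197 + t}{59 + t}$ ($y{\left(t \right)} = \frac{t - 197}{t + 59} = \frac{-197 + t}{59 + t}$)
$y{\left(147 \right)} - \frac{1}{-29185} = \frac{-197 + 147}{59 + 147} - \frac{1}{-29185} = \frac{1}{206} \left(-50\right) - - \frac{1}{29185} = \frac{1}{206} \left(-50\right) + \frac{1}{29185} = - \frac{25}{103} + \frac{1}{29185} = - \frac{729522}{3006055}$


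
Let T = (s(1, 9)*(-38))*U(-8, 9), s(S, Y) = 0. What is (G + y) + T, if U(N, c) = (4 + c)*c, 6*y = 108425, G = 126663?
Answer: 868403/6 ≈ 1.4473e+5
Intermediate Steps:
y = 108425/6 (y = (1/6)*108425 = 108425/6 ≈ 18071.)
U(N, c) = c*(4 + c)
T = 0 (T = (0*(-38))*(9*(4 + 9)) = 0*(9*13) = 0*117 = 0)
(G + y) + T = (126663 + 108425/6) + 0 = 868403/6 + 0 = 868403/6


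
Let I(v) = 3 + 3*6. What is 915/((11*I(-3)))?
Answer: 305/77 ≈ 3.9610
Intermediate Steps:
I(v) = 21 (I(v) = 3 + 18 = 21)
915/((11*I(-3))) = 915/((11*21)) = 915/231 = 915*(1/231) = 305/77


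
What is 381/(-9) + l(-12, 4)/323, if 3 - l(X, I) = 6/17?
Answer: -697222/16473 ≈ -42.325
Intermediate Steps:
l(X, I) = 45/17 (l(X, I) = 3 - 6/17 = 45/17)
381/(-9) + l(-12, 4)/323 = 381/(-9) + (45/17)/323 = 381*(-⅑) + (45/17)*(1/323) = -127/3 + 45/5491 = -697222/16473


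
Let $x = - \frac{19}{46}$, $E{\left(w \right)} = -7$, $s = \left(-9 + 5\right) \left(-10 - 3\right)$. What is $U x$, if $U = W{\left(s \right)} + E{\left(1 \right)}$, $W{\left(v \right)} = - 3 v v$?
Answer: $\frac{6707}{2} \approx 3353.5$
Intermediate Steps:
$s = 52$ ($s = \left(-4\right) \left(-13\right) = 52$)
$W{\left(v \right)} = - 3 v^{2}$
$U = -8119$ ($U = - 3 \cdot 52^{2} - 7 = \left(-3\right) 2704 - 7 = -8112 - 7 = -8119$)
$x = - \frac{19}{46}$ ($x = \left(-19\right) \frac{1}{46} = - \frac{19}{46} \approx -0.41304$)
$U x = \left(-8119\right) \left(- \frac{19}{46}\right) = \frac{6707}{2}$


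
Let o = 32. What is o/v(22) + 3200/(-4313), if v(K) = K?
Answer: 33808/47443 ≈ 0.71260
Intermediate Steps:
o/v(22) + 3200/(-4313) = 32/22 + 3200/(-4313) = 32*(1/22) + 3200*(-1/4313) = 16/11 - 3200/4313 = 33808/47443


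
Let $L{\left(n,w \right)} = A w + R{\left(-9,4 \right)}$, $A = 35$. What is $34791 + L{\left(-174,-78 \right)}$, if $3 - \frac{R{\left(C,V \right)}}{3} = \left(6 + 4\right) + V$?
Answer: $32028$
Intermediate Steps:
$R{\left(C,V \right)} = -21 - 3 V$ ($R{\left(C,V \right)} = 9 - 3 \left(\left(6 + 4\right) + V\right) = 9 - 3 \left(10 + V\right) = 9 - \left(30 + 3 V\right) = -21 - 3 V$)
$L{\left(n,w \right)} = -33 + 35 w$ ($L{\left(n,w \right)} = 35 w - 33 = -33 + 35 w$)
$34791 + L{\left(-174,-78 \right)} = 34791 + \left(-33 + 35 \left(-78\right)\right) = 34791 - 2763 = 32028$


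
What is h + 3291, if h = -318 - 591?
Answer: 2382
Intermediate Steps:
h = -909
h + 3291 = -909 + 3291 = 2382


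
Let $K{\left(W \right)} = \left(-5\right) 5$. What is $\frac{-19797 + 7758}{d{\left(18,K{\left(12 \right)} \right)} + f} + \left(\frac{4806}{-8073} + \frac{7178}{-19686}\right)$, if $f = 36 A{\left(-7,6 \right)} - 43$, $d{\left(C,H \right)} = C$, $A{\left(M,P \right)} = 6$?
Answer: $- \frac{35971069738}{562123887} \approx -63.991$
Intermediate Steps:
$K{\left(W \right)} = -25$
$f = 173$ ($f = 36 \cdot 6 - 43 = 216 - 43 = 173$)
$\frac{-19797 + 7758}{d{\left(18,K{\left(12 \right)} \right)} + f} + \left(\frac{4806}{-8073} + \frac{7178}{-19686}\right) = \frac{-19797 + 7758}{18 + 173} + \left(\frac{4806}{-8073} + \frac{7178}{-19686}\right) = - \frac{12039}{191} + \left(4806 \left(- \frac{1}{8073}\right) + 7178 \left(- \frac{1}{19686}\right)\right) = \left(-12039\right) \frac{1}{191} - \frac{2825165}{2943057} = - \frac{12039}{191} - \frac{2825165}{2943057} = - \frac{35971069738}{562123887}$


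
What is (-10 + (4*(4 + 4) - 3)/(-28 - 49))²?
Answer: 638401/5929 ≈ 107.67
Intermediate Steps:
(-10 + (4*(4 + 4) - 3)/(-28 - 49))² = (-10 + (4*8 - 3)/(-77))² = (-10 + (32 - 3)*(-1/77))² = (-10 + 29*(-1/77))² = (-10 - 29/77)² = (-799/77)² = 638401/5929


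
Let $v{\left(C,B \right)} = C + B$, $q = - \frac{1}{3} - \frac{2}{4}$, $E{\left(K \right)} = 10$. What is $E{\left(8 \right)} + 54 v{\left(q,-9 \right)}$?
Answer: $-521$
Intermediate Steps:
$q = - \frac{5}{6}$ ($q = \left(-1\right) \frac{1}{3} - \frac{1}{2} = - \frac{1}{3} - \frac{1}{2} = - \frac{5}{6} \approx -0.83333$)
$v{\left(C,B \right)} = B + C$
$E{\left(8 \right)} + 54 v{\left(q,-9 \right)} = 10 + 54 \left(-9 - \frac{5}{6}\right) = 10 + 54 \left(- \frac{59}{6}\right) = 10 - 531 = -521$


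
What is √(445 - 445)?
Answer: 0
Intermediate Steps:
√(445 - 445) = √0 = 0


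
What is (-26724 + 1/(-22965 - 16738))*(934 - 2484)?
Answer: 1644585608150/39703 ≈ 4.1422e+7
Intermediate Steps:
(-26724 + 1/(-22965 - 16738))*(934 - 2484) = (-26724 + 1/(-39703))*(-1550) = (-26724 - 1/39703)*(-1550) = -1061022973/39703*(-1550) = 1644585608150/39703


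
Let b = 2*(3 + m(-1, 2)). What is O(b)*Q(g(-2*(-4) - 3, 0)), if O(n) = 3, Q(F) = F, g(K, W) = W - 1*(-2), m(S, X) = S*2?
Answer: 6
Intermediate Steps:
m(S, X) = 2*S
g(K, W) = 2 + W (g(K, W) = W + 2 = 2 + W)
b = 2 (b = 2*(3 + 2*(-1)) = 2*(3 - 2) = 2*1 = 2)
O(b)*Q(g(-2*(-4) - 3, 0)) = 3*(2 + 0) = 3*2 = 6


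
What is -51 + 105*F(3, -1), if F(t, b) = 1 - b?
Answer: 159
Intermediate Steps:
-51 + 105*F(3, -1) = -51 + 105*(1 - 1*(-1)) = -51 + 105*(1 + 1) = -51 + 105*2 = -51 + 210 = 159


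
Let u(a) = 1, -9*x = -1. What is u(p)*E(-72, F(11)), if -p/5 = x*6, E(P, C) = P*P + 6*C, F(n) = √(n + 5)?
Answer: 5208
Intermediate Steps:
x = ⅑ (x = -⅑*(-1) = ⅑ ≈ 0.11111)
F(n) = √(5 + n)
E(P, C) = P² + 6*C
p = -10/3 (p = -5*6/9 = -5*⅔ = -10/3 ≈ -3.3333)
u(p)*E(-72, F(11)) = 1*((-72)² + 6*√(5 + 11)) = 1*(5184 + 6*√16) = 1*(5184 + 6*4) = 1*(5184 + 24) = 1*5208 = 5208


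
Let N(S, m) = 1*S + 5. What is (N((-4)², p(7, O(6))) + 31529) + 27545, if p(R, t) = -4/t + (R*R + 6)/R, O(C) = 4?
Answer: 59095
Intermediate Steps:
p(R, t) = -4/t + (6 + R²)/R (p(R, t) = -4/t + (R² + 6)/R = -4/t + (6 + R²)/R)
N(S, m) = 5 + S (N(S, m) = S + 5 = 5 + S)
(N((-4)², p(7, O(6))) + 31529) + 27545 = ((5 + (-4)²) + 31529) + 27545 = ((5 + 16) + 31529) + 27545 = (21 + 31529) + 27545 = 31550 + 27545 = 59095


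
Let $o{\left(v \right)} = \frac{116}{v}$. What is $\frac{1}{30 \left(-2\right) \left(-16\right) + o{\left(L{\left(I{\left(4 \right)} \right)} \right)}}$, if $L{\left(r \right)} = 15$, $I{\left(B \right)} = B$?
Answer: $\frac{15}{14516} \approx 0.0010333$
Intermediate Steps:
$\frac{1}{30 \left(-2\right) \left(-16\right) + o{\left(L{\left(I{\left(4 \right)} \right)} \right)}} = \frac{1}{30 \left(-2\right) \left(-16\right) + \frac{116}{15}} = \frac{1}{\left(-60\right) \left(-16\right) + 116 \cdot \frac{1}{15}} = \frac{1}{960 + \frac{116}{15}} = \frac{1}{\frac{14516}{15}} = \frac{15}{14516}$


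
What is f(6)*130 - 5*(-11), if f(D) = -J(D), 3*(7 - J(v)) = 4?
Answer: -2045/3 ≈ -681.67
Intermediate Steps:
J(v) = 17/3 (J(v) = 7 - ⅓*4 = 7 - 4/3 = 17/3)
f(D) = -17/3 (f(D) = -1*17/3 = -17/3)
f(6)*130 - 5*(-11) = -17/3*130 - 5*(-11) = -2210/3 + 55 = -2045/3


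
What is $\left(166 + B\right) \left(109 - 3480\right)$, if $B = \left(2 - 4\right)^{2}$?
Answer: $-573070$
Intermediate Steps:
$B = 4$ ($B = \left(-2\right)^{2} = 4$)
$\left(166 + B\right) \left(109 - 3480\right) = \left(166 + 4\right) \left(109 - 3480\right) = 170 \left(-3371\right) = -573070$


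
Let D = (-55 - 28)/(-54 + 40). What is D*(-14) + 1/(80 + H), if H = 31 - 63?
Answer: -3983/48 ≈ -82.979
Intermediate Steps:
D = 83/14 (D = -83/(-14) = -83*(-1/14) = 83/14 ≈ 5.9286)
H = -32
D*(-14) + 1/(80 + H) = (83/14)*(-14) + 1/(80 - 32) = -83 + 1/48 = -3983/48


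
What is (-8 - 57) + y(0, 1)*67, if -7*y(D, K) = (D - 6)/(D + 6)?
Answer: -388/7 ≈ -55.429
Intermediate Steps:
y(D, K) = -(-6 + D)/(7*(6 + D)) (y(D, K) = -(D - 6)/(7*(D + 6)) = -(-6 + D)/(7*(6 + D)))
(-8 - 57) + y(0, 1)*67 = (-8 - 57) + ((6 - 1*0)/(7*(6 + 0)))*67 = -65 + ((⅐)*(6 + 0)/6)*67 = -65 + ((⅐)*(⅙)*6)*67 = -65 + (⅐)*67 = -65 + 67/7 = -388/7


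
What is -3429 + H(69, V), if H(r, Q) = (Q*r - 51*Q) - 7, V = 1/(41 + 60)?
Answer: -347018/101 ≈ -3435.8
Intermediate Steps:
V = 1/101 ≈ 0.0099010
H(r, Q) = -7 - 51*Q + Q*r (H(r, Q) = (-51*Q + Q*r) - 7 = -7 - 51*Q + Q*r)
-3429 + H(69, V) = -3429 + (-7 - 51*1/101 + (1/101)*69) = -3429 + (-7 - 51/101 + 69/101) = -3429 - 689/101 = -347018/101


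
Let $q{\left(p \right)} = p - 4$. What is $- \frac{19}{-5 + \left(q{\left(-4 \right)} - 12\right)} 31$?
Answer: $\frac{589}{25} \approx 23.56$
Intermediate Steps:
$q{\left(p \right)} = -4 + p$
$- \frac{19}{-5 + \left(q{\left(-4 \right)} - 12\right)} 31 = - \frac{19}{-5 - 20} \cdot 31 = - \frac{19}{-25} \cdot 31 = \left(-19\right) \left(- \frac{1}{25}\right) 31 = \frac{19}{25} \cdot 31 = \frac{589}{25}$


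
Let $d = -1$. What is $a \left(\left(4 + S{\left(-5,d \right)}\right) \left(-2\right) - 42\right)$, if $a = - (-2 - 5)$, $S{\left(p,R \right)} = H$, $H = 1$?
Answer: $-364$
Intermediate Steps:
$S{\left(p,R \right)} = 1$
$a = 7$ ($a = \left(-1\right) \left(-7\right) = 7$)
$a \left(\left(4 + S{\left(-5,d \right)}\right) \left(-2\right) - 42\right) = 7 \left(\left(4 + 1\right) \left(-2\right) - 42\right) = 7 \left(5 \left(-2\right) - 42\right) = 7 \left(-10 - 42\right) = 7 \left(-52\right) = -364$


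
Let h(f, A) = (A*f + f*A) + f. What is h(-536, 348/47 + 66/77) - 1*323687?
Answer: -109583063/329 ≈ -3.3308e+5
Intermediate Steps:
h(f, A) = f + 2*A*f (h(f, A) = (A*f + A*f) + f = 2*A*f + f = f + 2*A*f)
h(-536, 348/47 + 66/77) - 1*323687 = -536*(1 + 2*(348/47 + 66/77)) - 1*323687 = -536*(1 + 2*(348*(1/47) + 66*(1/77))) - 323687 = -536*(1 + 2*(348/47 + 6/7)) - 323687 = -536*(1 + 2*(2718/329)) - 323687 = -536*(1 + 5436/329) - 323687 = -536*5765/329 - 323687 = -3090040/329 - 323687 = -109583063/329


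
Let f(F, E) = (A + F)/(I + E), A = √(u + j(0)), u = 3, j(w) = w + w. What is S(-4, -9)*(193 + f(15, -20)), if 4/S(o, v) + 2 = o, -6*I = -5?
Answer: -8842/69 + 4*√3/115 ≈ -128.08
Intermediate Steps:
j(w) = 2*w
I = ⅚ (I = -⅙*(-5) = ⅚ ≈ 0.83333)
S(o, v) = 4/(-2 + o)
A = √3 (A = √(3 + 2*0) = √(3 + 0) = √3 ≈ 1.7320)
f(F, E) = (F + √3)/(⅚ + E) (f(F, E) = (√3 + F)/(⅚ + E) = (F + √3)/(⅚ + E))
S(-4, -9)*(193 + f(15, -20)) = (4/(-2 - 4))*(193 + 6*(15 + √3)/(5 + 6*(-20))) = (4/(-6))*(193 + 6*(15 + √3)/(5 - 120)) = (4*(-⅙))*(193 + 6*(15 + √3)/(-115)) = -2*(193 + 6*(-1/115)*(15 + √3))/3 = -2*(193 + (-18/23 - 6*√3/115))/3 = -2*(4421/23 - 6*√3/115)/3 = -8842/69 + 4*√3/115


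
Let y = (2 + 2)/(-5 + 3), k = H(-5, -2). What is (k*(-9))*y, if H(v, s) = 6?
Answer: 108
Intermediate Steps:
k = 6
y = -2 (y = 4/(-2) = 4*(-1/2) = -2)
(k*(-9))*y = (6*(-9))*(-2) = -54*(-2) = 108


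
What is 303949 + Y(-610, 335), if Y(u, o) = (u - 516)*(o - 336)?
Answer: 305075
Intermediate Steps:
Y(u, o) = (-516 + u)*(-336 + o)
303949 + Y(-610, 335) = 303949 + (173376 - 516*335 - 336*(-610) + 335*(-610)) = 303949 + (173376 - 172860 + 204960 - 204350) = 303949 + 1126 = 305075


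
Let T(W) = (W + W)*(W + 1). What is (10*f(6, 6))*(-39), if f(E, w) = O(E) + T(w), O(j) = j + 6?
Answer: -37440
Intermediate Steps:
T(W) = 2*W*(1 + W) (T(W) = (2*W)*(1 + W) = 2*W*(1 + W))
O(j) = 6 + j
f(E, w) = 6 + E + 2*w*(1 + w) (f(E, w) = (6 + E) + 2*w*(1 + w) = 6 + E + 2*w*(1 + w))
(10*f(6, 6))*(-39) = (10*(6 + 6 + 2*6*(1 + 6)))*(-39) = (10*(6 + 6 + 2*6*7))*(-39) = (10*(6 + 6 + 84))*(-39) = (10*96)*(-39) = 960*(-39) = -37440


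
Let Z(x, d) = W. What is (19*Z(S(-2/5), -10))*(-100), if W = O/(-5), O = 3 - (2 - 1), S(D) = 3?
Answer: 760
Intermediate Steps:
O = 2 (O = 3 - 1*1 = 3 - 1 = 2)
W = -⅖ (W = 2/(-5) = 2*(-⅕) = -⅖ ≈ -0.40000)
Z(x, d) = -⅖
(19*Z(S(-2/5), -10))*(-100) = (19*(-⅖))*(-100) = -38/5*(-100) = 760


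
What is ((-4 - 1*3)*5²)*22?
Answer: -3850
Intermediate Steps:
((-4 - 1*3)*5²)*22 = ((-4 - 3)*25)*22 = -7*25*22 = -175*22 = -3850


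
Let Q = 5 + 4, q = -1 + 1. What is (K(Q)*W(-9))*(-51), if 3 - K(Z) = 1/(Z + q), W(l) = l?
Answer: 1326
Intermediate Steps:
q = 0
Q = 9
K(Z) = 3 - 1/Z (K(Z) = 3 - 1/(Z + 0) = 3 - 1/Z)
(K(Q)*W(-9))*(-51) = ((3 - 1/9)*(-9))*(-51) = ((3 - 1*⅑)*(-9))*(-51) = ((3 - ⅑)*(-9))*(-51) = ((26/9)*(-9))*(-51) = -26*(-51) = 1326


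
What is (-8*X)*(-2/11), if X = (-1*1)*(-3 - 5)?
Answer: 128/11 ≈ 11.636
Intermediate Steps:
X = 8 (X = -1*(-8) = 8)
(-8*X)*(-2/11) = (-8*8)*(-2/11) = -(-128)/11 = -64*(-2/11) = 128/11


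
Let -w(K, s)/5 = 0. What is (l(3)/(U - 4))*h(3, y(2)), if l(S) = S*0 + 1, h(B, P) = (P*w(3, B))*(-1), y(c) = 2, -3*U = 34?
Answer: 0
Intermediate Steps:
U = -34/3 (U = -1/3*34 = -34/3 ≈ -11.333)
w(K, s) = 0 (w(K, s) = -5*0 = 0)
h(B, P) = 0 (h(B, P) = (P*0)*(-1) = 0*(-1) = 0)
l(S) = 1 (l(S) = 0 + 1 = 1)
(l(3)/(U - 4))*h(3, y(2)) = (1/(-34/3 - 4))*0 = (1/(-46/3))*0 = -3/46*1*0 = -3/46*0 = 0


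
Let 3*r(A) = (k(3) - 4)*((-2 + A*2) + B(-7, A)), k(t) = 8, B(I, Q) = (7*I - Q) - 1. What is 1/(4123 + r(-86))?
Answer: 1/3939 ≈ 0.00025387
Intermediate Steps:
B(I, Q) = -1 - Q + 7*I (B(I, Q) = (-Q + 7*I) - 1 = -1 - Q + 7*I)
r(A) = -208/3 + 4*A/3 (r(A) = ((8 - 4)*((-2 + A*2) + (-1 - A + 7*(-7))))/3 = (4*((-2 + 2*A) + (-1 - A - 49)))/3 = (4*((-2 + 2*A) + (-50 - A)))/3 = (4*(-52 + A))/3 = (-208 + 4*A)/3 = -208/3 + 4*A/3)
1/(4123 + r(-86)) = 1/(4123 + (-208/3 + (4/3)*(-86))) = 1/(4123 + (-208/3 - 344/3)) = 1/(4123 - 184) = 1/3939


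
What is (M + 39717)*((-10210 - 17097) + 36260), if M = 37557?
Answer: 691834122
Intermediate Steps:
(M + 39717)*((-10210 - 17097) + 36260) = (37557 + 39717)*((-10210 - 17097) + 36260) = 77274*(-27307 + 36260) = 77274*8953 = 691834122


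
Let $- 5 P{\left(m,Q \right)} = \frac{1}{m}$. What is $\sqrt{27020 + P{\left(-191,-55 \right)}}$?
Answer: $\frac{\sqrt{24642916455}}{955} \approx 164.38$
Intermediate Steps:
$P{\left(m,Q \right)} = - \frac{1}{5 m}$
$\sqrt{27020 + P{\left(-191,-55 \right)}} = \sqrt{27020 - \frac{1}{5 \left(-191\right)}} = \sqrt{27020 - - \frac{1}{955}} = \sqrt{27020 + \frac{1}{955}} = \sqrt{\frac{25804101}{955}} = \frac{\sqrt{24642916455}}{955}$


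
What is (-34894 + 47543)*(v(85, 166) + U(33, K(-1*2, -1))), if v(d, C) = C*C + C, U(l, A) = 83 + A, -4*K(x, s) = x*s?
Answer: 703398241/2 ≈ 3.5170e+8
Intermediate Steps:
K(x, s) = -s*x/4 (K(x, s) = -x*s/4 = -s*x/4)
v(d, C) = C + C² (v(d, C) = C² + C = C + C²)
(-34894 + 47543)*(v(85, 166) + U(33, K(-1*2, -1))) = (-34894 + 47543)*(166*(1 + 166) + (83 - ¼*(-1)*(-1*2))) = 12649*(166*167 + (83 - ¼*(-1)*(-2))) = 12649*(27722 + (83 - ½)) = 12649*(27722 + 165/2) = 12649*(55609/2) = 703398241/2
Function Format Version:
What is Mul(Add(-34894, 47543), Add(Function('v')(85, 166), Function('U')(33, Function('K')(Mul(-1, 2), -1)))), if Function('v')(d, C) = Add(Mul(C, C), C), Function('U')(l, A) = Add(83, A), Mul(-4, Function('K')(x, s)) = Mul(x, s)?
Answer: Rational(703398241, 2) ≈ 3.5170e+8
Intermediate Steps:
Function('K')(x, s) = Mul(Rational(-1, 4), s, x) (Function('K')(x, s) = Mul(Rational(-1, 4), Mul(x, s)) = Mul(Rational(-1, 4), Mul(s, x)) = Mul(Rational(-1, 4), s, x))
Function('v')(d, C) = Add(C, Pow(C, 2)) (Function('v')(d, C) = Add(Pow(C, 2), C) = Add(C, Pow(C, 2)))
Mul(Add(-34894, 47543), Add(Function('v')(85, 166), Function('U')(33, Function('K')(Mul(-1, 2), -1)))) = Mul(Add(-34894, 47543), Add(Mul(166, Add(1, 166)), Add(83, Mul(Rational(-1, 4), -1, Mul(-1, 2))))) = Mul(12649, Add(Mul(166, 167), Add(83, Mul(Rational(-1, 4), -1, -2)))) = Mul(12649, Add(27722, Add(83, Rational(-1, 2)))) = Mul(12649, Add(27722, Rational(165, 2))) = Mul(12649, Rational(55609, 2)) = Rational(703398241, 2)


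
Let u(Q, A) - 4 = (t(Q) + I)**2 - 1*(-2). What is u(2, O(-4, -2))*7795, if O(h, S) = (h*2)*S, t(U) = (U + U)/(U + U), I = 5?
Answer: 327390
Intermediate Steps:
t(U) = 1 (t(U) = (2*U)/((2*U)) = (2*U)*(1/(2*U)) = 1)
O(h, S) = 2*S*h (O(h, S) = (2*h)*S = 2*S*h)
u(Q, A) = 42 (u(Q, A) = 4 + ((1 + 5)**2 - 1*(-2)) = 4 + (6**2 + 2) = 4 + (36 + 2) = 4 + 38 = 42)
u(2, O(-4, -2))*7795 = 42*7795 = 327390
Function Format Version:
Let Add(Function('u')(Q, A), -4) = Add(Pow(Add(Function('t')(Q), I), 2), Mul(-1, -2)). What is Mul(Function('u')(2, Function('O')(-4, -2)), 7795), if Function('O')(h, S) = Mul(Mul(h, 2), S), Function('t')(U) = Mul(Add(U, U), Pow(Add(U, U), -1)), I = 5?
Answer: 327390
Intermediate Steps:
Function('t')(U) = 1 (Function('t')(U) = Mul(Mul(2, U), Pow(Mul(2, U), -1)) = Mul(Mul(2, U), Mul(Rational(1, 2), Pow(U, -1))) = 1)
Function('O')(h, S) = Mul(2, S, h) (Function('O')(h, S) = Mul(Mul(2, h), S) = Mul(2, S, h))
Function('u')(Q, A) = 42 (Function('u')(Q, A) = Add(4, Add(Pow(Add(1, 5), 2), Mul(-1, -2))) = Add(4, Add(Pow(6, 2), 2)) = Add(4, Add(36, 2)) = Add(4, 38) = 42)
Mul(Function('u')(2, Function('O')(-4, -2)), 7795) = Mul(42, 7795) = 327390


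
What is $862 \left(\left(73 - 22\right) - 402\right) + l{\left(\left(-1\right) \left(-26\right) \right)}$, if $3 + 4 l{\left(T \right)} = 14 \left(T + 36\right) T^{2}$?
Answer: $- \frac{623483}{4} \approx -1.5587 \cdot 10^{5}$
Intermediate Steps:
$l{\left(T \right)} = - \frac{3}{4} + \frac{T^{2} \left(504 + 14 T\right)}{4}$ ($l{\left(T \right)} = - \frac{3}{4} + \frac{14 \left(T + 36\right) T^{2}}{4} = - \frac{3}{4} + \frac{14 \left(36 + T\right) T^{2}}{4} = - \frac{3}{4} + \frac{\left(504 + 14 T\right) T^{2}}{4} = - \frac{3}{4} + \frac{T^{2} \left(504 + 14 T\right)}{4}$)
$862 \left(\left(73 - 22\right) - 402\right) + l{\left(\left(-1\right) \left(-26\right) \right)} = 862 \left(\left(73 - 22\right) - 402\right) + \left(- \frac{3}{4} + 126 \left(\left(-1\right) \left(-26\right)\right)^{2} + \frac{7 \left(\left(-1\right) \left(-26\right)\right)^{3}}{2}\right) = 862 \left(51 - 402\right) + \left(- \frac{3}{4} + 126 \cdot 26^{2} + \frac{7 \cdot 26^{3}}{2}\right) = 862 \left(-351\right) + \left(- \frac{3}{4} + 126 \cdot 676 + \frac{7}{2} \cdot 17576\right) = -302562 + \left(- \frac{3}{4} + 85176 + 61516\right) = -302562 + \frac{586765}{4} = - \frac{623483}{4}$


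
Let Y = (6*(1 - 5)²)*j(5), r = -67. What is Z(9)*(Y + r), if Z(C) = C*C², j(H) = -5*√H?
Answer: -48843 - 349920*√5 ≈ -8.3129e+5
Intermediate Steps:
Y = -480*√5 (Y = (6*(1 - 5)²)*(-5*√5) = (6*(-4)²)*(-5*√5) = (6*16)*(-5*√5) = 96*(-5*√5) = -480*√5 ≈ -1073.3)
Z(C) = C³
Z(9)*(Y + r) = 9³*(-480*√5 - 67) = 729*(-67 - 480*√5) = -48843 - 349920*√5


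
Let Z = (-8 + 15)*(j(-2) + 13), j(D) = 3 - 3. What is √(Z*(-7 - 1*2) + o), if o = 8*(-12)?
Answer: I*√915 ≈ 30.249*I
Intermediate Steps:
j(D) = 0
Z = 91 (Z = (-8 + 15)*(0 + 13) = 7*13 = 91)
o = -96
√(Z*(-7 - 1*2) + o) = √(91*(-7 - 1*2) - 96) = √(91*(-7 - 2) - 96) = √(91*(-9) - 96) = √(-819 - 96) = √(-915) = I*√915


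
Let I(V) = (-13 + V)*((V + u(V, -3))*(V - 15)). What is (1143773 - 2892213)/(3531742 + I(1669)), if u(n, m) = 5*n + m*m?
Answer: -874220/13728384647 ≈ -6.3680e-5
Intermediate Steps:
u(n, m) = m² + 5*n (u(n, m) = 5*n + m² = m² + 5*n)
I(V) = (-15 + V)*(-13 + V)*(9 + 6*V) (I(V) = (-13 + V)*((V + ((-3)² + 5*V))*(V - 15)) = (-13 + V)*((V + (9 + 5*V))*(-15 + V)) = (-13 + V)*((9 + 6*V)*(-15 + V)) = (-13 + V)*((-15 + V)*(9 + 6*V)) = (-15 + V)*(-13 + V)*(9 + 6*V))
(1143773 - 2892213)/(3531742 + I(1669)) = (1143773 - 2892213)/(3531742 + (1755 - 159*1669² + 6*1669³ + 918*1669)) = -1748440/(3531742 + (1755 - 159*2785561 + 6*4649101309 + 1532142)) = -1748440/(3531742 + (1755 - 442904199 + 27894607854 + 1532142)) = -1748440/(3531742 + 27453237552) = -1748440/27456769294 = -1748440*1/27456769294 = -874220/13728384647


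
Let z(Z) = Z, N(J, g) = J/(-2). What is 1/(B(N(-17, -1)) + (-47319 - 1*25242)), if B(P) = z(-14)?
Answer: -1/72575 ≈ -1.3779e-5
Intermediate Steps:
N(J, g) = -J/2 (N(J, g) = J*(-½) = -J/2)
B(P) = -14
1/(B(N(-17, -1)) + (-47319 - 1*25242)) = 1/(-14 + (-47319 - 1*25242)) = 1/(-14 + (-47319 - 25242)) = 1/(-14 - 72561) = 1/(-72575) = -1/72575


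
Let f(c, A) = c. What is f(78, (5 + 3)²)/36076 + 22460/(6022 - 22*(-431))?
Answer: 50717267/34957644 ≈ 1.4508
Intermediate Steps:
f(78, (5 + 3)²)/36076 + 22460/(6022 - 22*(-431)) = 78/36076 + 22460/(6022 - 22*(-431)) = 78*(1/36076) + 22460/(6022 - 1*(-9482)) = 39/18038 + 22460/(6022 + 9482) = 39/18038 + 22460/15504 = 39/18038 + 22460*(1/15504) = 39/18038 + 5615/3876 = 50717267/34957644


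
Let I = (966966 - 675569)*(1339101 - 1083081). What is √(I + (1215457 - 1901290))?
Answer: 3*√8289197123 ≈ 2.7314e+5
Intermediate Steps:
I = 74603459940 (I = 291397*256020 = 74603459940)
√(I + (1215457 - 1901290)) = √(74603459940 + (1215457 - 1901290)) = √(74603459940 - 685833) = √74602774107 = 3*√8289197123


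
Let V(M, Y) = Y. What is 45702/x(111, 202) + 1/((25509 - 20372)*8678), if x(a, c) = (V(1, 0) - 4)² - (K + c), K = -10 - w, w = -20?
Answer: -254668030972/1092182707 ≈ -233.17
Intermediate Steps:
K = 10 (K = -10 - 1*(-20) = -10 + 20 = 10)
x(a, c) = 6 - c (x(a, c) = (0 - 4)² - (10 + c) = (-4)² + (-10 - c) = 16 + (-10 - c) = 6 - c)
45702/x(111, 202) + 1/((25509 - 20372)*8678) = 45702/(6 - 1*202) + 1/((25509 - 20372)*8678) = 45702/(6 - 202) + (1/8678)/5137 = 45702/(-196) + (1/5137)*(1/8678) = 45702*(-1/196) + 1/44578886 = -22851/98 + 1/44578886 = -254668030972/1092182707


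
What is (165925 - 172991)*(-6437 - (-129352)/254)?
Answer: 5319447318/127 ≈ 4.1885e+7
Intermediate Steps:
(165925 - 172991)*(-6437 - (-129352)/254) = -7066*(-6437 - (-129352)/254) = -7066*(-6437 - 851*(-76/127)) = -7066*(-6437 + 64676/127) = -7066*(-752823/127) = 5319447318/127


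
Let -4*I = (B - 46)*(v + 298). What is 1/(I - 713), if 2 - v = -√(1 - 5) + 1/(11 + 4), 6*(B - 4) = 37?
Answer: 10232712/20200042741 - 92880*I/20200042741 ≈ 0.00050657 - 4.598e-6*I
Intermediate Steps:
B = 61/6 (B = 4 + (⅙)*37 = 4 + 37/6 = 61/6 ≈ 10.167)
v = 29/15 + 2*I (v = 2 - (-√(1 - 5) + 1/(11 + 4)) = 2 - (-√(-4) + 1/15) = 2 - (-2*I + 1/15) = 2 - (1/15 - 2*I) = 2 + (-1/15 + 2*I) = 29/15 + 2*I ≈ 1.9333 + 2.0*I)
I = 193457/72 + 215*I/12 (I = -(61/6 - 46)*((29/15 + 2*I) + 298)/4 = -(-215)*(4499/15 + 2*I)/24 = -(-193457/18 - 215*I/3)/4 = 193457/72 + 215*I/12 ≈ 2686.9 + 17.917*I)
1/(I - 713) = 1/((193457/72 + 215*I/12) - 713) = 1/(142121/72 + 215*I/12) = 5184*(142121/72 - 215*I/12)/20200042741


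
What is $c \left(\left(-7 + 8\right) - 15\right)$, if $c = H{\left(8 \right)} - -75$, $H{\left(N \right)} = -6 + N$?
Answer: $-1078$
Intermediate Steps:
$c = 77$ ($c = \left(-6 + 8\right) - -75 = 2 + 75 = 77$)
$c \left(\left(-7 + 8\right) - 15\right) = 77 \left(\left(-7 + 8\right) - 15\right) = 77 \left(1 - 15\right) = 77 \left(-14\right) = -1078$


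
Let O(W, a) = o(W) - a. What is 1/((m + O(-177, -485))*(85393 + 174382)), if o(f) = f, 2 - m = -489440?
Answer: 1/127224806250 ≈ 7.8601e-12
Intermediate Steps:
m = 489442 (m = 2 - 1*(-489440) = 2 + 489440 = 489442)
O(W, a) = W - a
1/((m + O(-177, -485))*(85393 + 174382)) = 1/((489442 + (-177 - 1*(-485)))*(85393 + 174382)) = 1/((489442 + (-177 + 485))*259775) = 1/((489442 + 308)*259775) = 1/(489750*259775) = 1/127224806250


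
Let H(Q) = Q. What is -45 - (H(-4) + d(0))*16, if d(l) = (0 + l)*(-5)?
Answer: 19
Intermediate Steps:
d(l) = -5*l (d(l) = l*(-5) = -5*l)
-45 - (H(-4) + d(0))*16 = -45 - (-4 - 5*0)*16 = -45 - (-4 + 0)*16 = -45 - (-4)*16 = -45 - 1*(-64) = -45 + 64 = 19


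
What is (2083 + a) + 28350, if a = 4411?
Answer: 34844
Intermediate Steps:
(2083 + a) + 28350 = (2083 + 4411) + 28350 = 6494 + 28350 = 34844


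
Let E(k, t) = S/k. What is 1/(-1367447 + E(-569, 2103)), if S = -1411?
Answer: -569/778075932 ≈ -7.3129e-7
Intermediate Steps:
E(k, t) = -1411/k
1/(-1367447 + E(-569, 2103)) = 1/(-1367447 - 1411/(-569)) = 1/(-1367447 - 1411*(-1/569)) = 1/(-1367447 + 1411/569) = 1/(-778075932/569) = -569/778075932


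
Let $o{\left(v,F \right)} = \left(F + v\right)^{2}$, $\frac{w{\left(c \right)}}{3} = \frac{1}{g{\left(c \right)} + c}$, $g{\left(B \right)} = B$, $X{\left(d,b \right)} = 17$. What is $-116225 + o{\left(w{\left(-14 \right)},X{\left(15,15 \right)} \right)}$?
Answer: $- \frac{90896671}{784} \approx -1.1594 \cdot 10^{5}$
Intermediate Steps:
$w{\left(c \right)} = \frac{3}{2 c}$ ($w{\left(c \right)} = \frac{3}{c + c} = \frac{3}{2 c}$)
$-116225 + o{\left(w{\left(-14 \right)},X{\left(15,15 \right)} \right)} = -116225 + \left(17 + \frac{3}{2 \left(-14\right)}\right)^{2} = -116225 + \left(17 + \frac{3}{2} \left(- \frac{1}{14}\right)\right)^{2} = -116225 + \left(17 - \frac{3}{28}\right)^{2} = -116225 + \left(\frac{473}{28}\right)^{2} = -116225 + \frac{223729}{784} = - \frac{90896671}{784}$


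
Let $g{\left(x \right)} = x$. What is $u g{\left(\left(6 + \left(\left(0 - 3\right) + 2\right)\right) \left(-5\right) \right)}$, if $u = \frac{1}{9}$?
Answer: $- \frac{25}{9} \approx -2.7778$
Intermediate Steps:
$u = \frac{1}{9} \approx 0.11111$
$u g{\left(\left(6 + \left(\left(0 - 3\right) + 2\right)\right) \left(-5\right) \right)} = \frac{\left(6 + \left(\left(0 - 3\right) + 2\right)\right) \left(-5\right)}{9} = \frac{\left(6 + \left(-3 + 2\right)\right) \left(-5\right)}{9} = \frac{\left(6 - 1\right) \left(-5\right)}{9} = \frac{5 \left(-5\right)}{9} = \frac{1}{9} \left(-25\right) = - \frac{25}{9}$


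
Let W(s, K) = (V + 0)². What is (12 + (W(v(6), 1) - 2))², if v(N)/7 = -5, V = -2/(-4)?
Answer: 1681/16 ≈ 105.06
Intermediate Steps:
V = ½ (V = -2*(-¼) = ½ ≈ 0.50000)
v(N) = -35 (v(N) = 7*(-5) = -35)
W(s, K) = ¼ (W(s, K) = (½ + 0)² = (½)² = ¼)
(12 + (W(v(6), 1) - 2))² = (12 + (¼ - 2))² = (12 - 7/4)² = (41/4)² = 1681/16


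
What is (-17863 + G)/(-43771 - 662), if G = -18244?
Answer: 36107/44433 ≈ 0.81262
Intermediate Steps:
(-17863 + G)/(-43771 - 662) = (-17863 - 18244)/(-43771 - 662) = -36107/(-44433) = -36107*(-1/44433) = 36107/44433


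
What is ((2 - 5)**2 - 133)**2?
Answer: 15376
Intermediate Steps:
((2 - 5)**2 - 133)**2 = ((-3)**2 - 133)**2 = (9 - 133)**2 = (-124)**2 = 15376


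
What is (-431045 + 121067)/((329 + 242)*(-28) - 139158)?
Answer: 154989/77573 ≈ 1.9980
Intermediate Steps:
(-431045 + 121067)/((329 + 242)*(-28) - 139158) = -309978/(571*(-28) - 139158) = -309978/(-15988 - 139158) = -309978/(-155146) = -309978*(-1/155146) = 154989/77573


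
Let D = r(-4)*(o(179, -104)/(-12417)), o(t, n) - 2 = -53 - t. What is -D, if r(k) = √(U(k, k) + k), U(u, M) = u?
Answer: -460*I*√2/12417 ≈ -0.052391*I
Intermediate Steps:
o(t, n) = -51 - t (o(t, n) = 2 + (-53 - t) = -51 - t)
r(k) = √2*√k (r(k) = √(k + k) = √(2*k) = √2*√k)
D = 460*I*√2/12417 (D = (√2*√(-4))*((-51 - 1*179)/(-12417)) = (√2*(2*I))*((-51 - 179)*(-1/12417)) = (2*I*√2)*(-230*(-1/12417)) = (2*I*√2)*(230/12417) = 460*I*√2/12417 ≈ 0.052391*I)
-D = -460*I*√2/12417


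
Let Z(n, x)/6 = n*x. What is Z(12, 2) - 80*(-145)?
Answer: 11744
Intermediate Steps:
Z(n, x) = 6*n*x (Z(n, x) = 6*(n*x) = 6*n*x)
Z(12, 2) - 80*(-145) = 6*12*2 - 80*(-145) = 144 + 11600 = 11744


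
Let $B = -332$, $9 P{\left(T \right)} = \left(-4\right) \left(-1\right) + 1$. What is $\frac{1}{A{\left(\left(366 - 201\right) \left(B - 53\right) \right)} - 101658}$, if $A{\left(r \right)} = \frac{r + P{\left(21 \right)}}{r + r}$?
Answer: $- \frac{114345}{11624026838} \approx -9.8369 \cdot 10^{-6}$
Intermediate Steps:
$P{\left(T \right)} = \frac{5}{9}$ ($P{\left(T \right)} = \frac{\left(-4\right) \left(-1\right) + 1}{9} = \frac{4 + 1}{9} = \frac{1}{9} \cdot 5 = \frac{5}{9}$)
$A{\left(r \right)} = \frac{\frac{5}{9} + r}{2 r}$ ($A{\left(r \right)} = \frac{r + \frac{5}{9}}{r + r} = \frac{\frac{5}{9} + r}{2 r}$)
$\frac{1}{A{\left(\left(366 - 201\right) \left(B - 53\right) \right)} - 101658} = \frac{1}{\frac{5 + 9 \left(366 - 201\right) \left(-332 - 53\right)}{18 \left(366 - 201\right) \left(-332 - 53\right)} - 101658} = \frac{1}{\frac{5 + 9 \cdot 165 \left(-385\right)}{18 \cdot 165 \left(-385\right)} - 101658} = \frac{1}{\frac{5 + 9 \left(-63525\right)}{18 \left(-63525\right)} - 101658} = \frac{1}{\frac{1}{18} \left(- \frac{1}{63525}\right) \left(5 - 571725\right) - 101658} = \frac{1}{\frac{1}{18} \left(- \frac{1}{63525}\right) \left(-571720\right) - 101658} = \frac{1}{\frac{57172}{114345} - 101658} = \frac{1}{- \frac{11624026838}{114345}} = - \frac{114345}{11624026838}$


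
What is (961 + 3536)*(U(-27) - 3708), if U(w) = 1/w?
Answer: -150075383/9 ≈ -1.6675e+7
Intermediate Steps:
(961 + 3536)*(U(-27) - 3708) = (961 + 3536)*(1/(-27) - 3708) = 4497*(-1/27 - 3708) = 4497*(-100117/27) = -150075383/9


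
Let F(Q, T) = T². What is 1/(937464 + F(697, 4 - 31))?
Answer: 1/938193 ≈ 1.0659e-6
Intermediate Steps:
1/(937464 + F(697, 4 - 31)) = 1/(937464 + (4 - 31)²) = 1/(937464 + (-27)²) = 1/(937464 + 729) = 1/938193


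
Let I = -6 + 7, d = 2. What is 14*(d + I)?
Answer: 42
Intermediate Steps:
I = 1
14*(d + I) = 14*(2 + 1) = 14*3 = 42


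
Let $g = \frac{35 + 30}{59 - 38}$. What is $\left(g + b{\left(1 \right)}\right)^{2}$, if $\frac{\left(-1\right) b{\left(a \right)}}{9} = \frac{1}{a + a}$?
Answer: $\frac{3481}{1764} \approx 1.9734$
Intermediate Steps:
$b{\left(a \right)} = - \frac{9}{2 a}$ ($b{\left(a \right)} = - \frac{9}{a + a} = - \frac{9}{2 a}$)
$g = \frac{65}{21} \approx 3.0952$
$\left(g + b{\left(1 \right)}\right)^{2} = \left(\frac{65}{21} - \frac{9}{2 \cdot 1}\right)^{2} = \left(\frac{65}{21} - \frac{9}{2}\right)^{2} = \left(- \frac{59}{42}\right)^{2} = \frac{3481}{1764}$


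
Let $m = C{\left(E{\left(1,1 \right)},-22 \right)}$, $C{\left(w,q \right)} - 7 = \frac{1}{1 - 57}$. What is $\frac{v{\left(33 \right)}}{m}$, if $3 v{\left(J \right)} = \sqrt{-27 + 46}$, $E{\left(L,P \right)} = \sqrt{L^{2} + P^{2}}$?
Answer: $\frac{56 \sqrt{19}}{1173} \approx 0.2081$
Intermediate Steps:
$v{\left(J \right)} = \frac{\sqrt{19}}{3}$ ($v{\left(J \right)} = \frac{\sqrt{-27 + 46}}{3} = \frac{\sqrt{19}}{3}$)
$C{\left(w,q \right)} = \frac{391}{56}$ ($C{\left(w,q \right)} = 7 + \frac{1}{1 - 57} = 7 + \frac{1}{-56} = 7 - \frac{1}{56} = \frac{391}{56}$)
$m = \frac{391}{56} \approx 6.9821$
$\frac{v{\left(33 \right)}}{m} = \frac{\frac{1}{3} \sqrt{19}}{\frac{391}{56}} = \frac{\sqrt{19}}{3} \cdot \frac{56}{391} = \frac{56 \sqrt{19}}{1173}$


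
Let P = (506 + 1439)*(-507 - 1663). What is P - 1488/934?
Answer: -1971044294/467 ≈ -4.2206e+6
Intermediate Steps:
P = -4220650 (P = 1945*(-2170) = -4220650)
P - 1488/934 = -4220650 - 1488/934 = -4220650 - 1488*1/934 = -4220650 - 744/467 = -1971044294/467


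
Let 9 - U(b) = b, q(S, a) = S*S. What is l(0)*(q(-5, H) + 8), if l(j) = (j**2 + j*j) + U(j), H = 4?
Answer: 297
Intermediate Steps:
q(S, a) = S**2
U(b) = 9 - b
l(j) = 9 - j + 2*j**2 (l(j) = (j**2 + j*j) + (9 - j) = (j**2 + j**2) + (9 - j) = 2*j**2 + (9 - j) = 9 - j + 2*j**2)
l(0)*(q(-5, H) + 8) = (9 - 1*0 + 2*0**2)*((-5)**2 + 8) = (9 + 0 + 2*0)*(25 + 8) = (9 + 0 + 0)*33 = 9*33 = 297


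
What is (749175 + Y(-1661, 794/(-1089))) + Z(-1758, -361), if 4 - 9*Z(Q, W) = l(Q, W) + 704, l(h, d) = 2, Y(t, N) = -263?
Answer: 748834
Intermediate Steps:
Z(Q, W) = -78 (Z(Q, W) = 4/9 - (2 + 704)/9 = 4/9 - 1/9*706 = 4/9 - 706/9 = -78)
(749175 + Y(-1661, 794/(-1089))) + Z(-1758, -361) = (749175 - 263) - 78 = 748912 - 78 = 748834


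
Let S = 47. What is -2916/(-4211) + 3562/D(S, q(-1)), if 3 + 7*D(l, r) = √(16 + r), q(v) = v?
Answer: 52501453/4211 + 12467*√15/3 ≈ 28563.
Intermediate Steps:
D(l, r) = -3/7 + √(16 + r)/7
-2916/(-4211) + 3562/D(S, q(-1)) = -2916/(-4211) + 3562/(-3/7 + √(16 - 1)/7) = -2916*(-1/4211) + 3562/(-3/7 + √15/7) = 2916/4211 + 3562/(-3/7 + √15/7)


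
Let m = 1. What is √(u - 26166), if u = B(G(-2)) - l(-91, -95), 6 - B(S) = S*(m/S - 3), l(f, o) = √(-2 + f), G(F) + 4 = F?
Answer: √(-26179 - I*√93) ≈ 0.03 - 161.8*I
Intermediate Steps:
G(F) = -4 + F
B(S) = 6 - S*(-3 + 1/S) (B(S) = 6 - S*(1/S - 3) = 6 - S*(-3 + 1/S))
u = -13 - I*√93 (u = (5 + 3*(-4 - 2)) - √(-2 - 91) = (5 + 3*(-6)) - √(-93) = (5 - 18) - I*√93 = -13 - I*√93 ≈ -13.0 - 9.6436*I)
√(u - 26166) = √((-13 - I*√93) - 26166) = √(-26179 - I*√93)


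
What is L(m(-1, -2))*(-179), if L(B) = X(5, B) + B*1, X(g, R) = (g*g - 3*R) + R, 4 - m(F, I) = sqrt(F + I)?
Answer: -3759 - 179*I*sqrt(3) ≈ -3759.0 - 310.04*I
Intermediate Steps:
m(F, I) = 4 - sqrt(F + I)
X(g, R) = g**2 - 2*R (X(g, R) = (g**2 - 3*R) + R = g**2 - 2*R)
L(B) = 25 - B (L(B) = (5**2 - 2*B) + B*1 = (25 - 2*B) + B = 25 - B)
L(m(-1, -2))*(-179) = (25 - (4 - sqrt(-1 - 2)))*(-179) = (25 - (4 - sqrt(-3)))*(-179) = (25 - (4 - I*sqrt(3)))*(-179) = (25 + (-4 + I*sqrt(3)))*(-179) = (21 + I*sqrt(3))*(-179) = -3759 - 179*I*sqrt(3)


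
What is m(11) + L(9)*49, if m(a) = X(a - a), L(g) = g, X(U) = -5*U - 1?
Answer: 440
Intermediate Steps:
X(U) = -1 - 5*U
m(a) = -1 (m(a) = -1 - 5*(a - a) = -1 - 5*0 = -1 + 0 = -1)
m(11) + L(9)*49 = -1 + 9*49 = -1 + 441 = 440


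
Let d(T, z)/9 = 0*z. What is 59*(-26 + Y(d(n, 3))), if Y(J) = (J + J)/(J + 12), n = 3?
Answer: -1534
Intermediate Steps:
d(T, z) = 0 (d(T, z) = 9*(0*z) = 9*0 = 0)
Y(J) = 2*J/(12 + J) (Y(J) = (2*J)/(12 + J) = 2*J/(12 + J))
59*(-26 + Y(d(n, 3))) = 59*(-26 + 2*0/(12 + 0)) = 59*(-26 + 2*0/12) = 59*(-26 + 2*0*(1/12)) = 59*(-26 + 0) = 59*(-26) = -1534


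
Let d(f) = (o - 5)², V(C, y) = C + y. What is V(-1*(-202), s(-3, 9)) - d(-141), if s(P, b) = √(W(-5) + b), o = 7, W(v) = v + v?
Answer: 198 + I ≈ 198.0 + 1.0*I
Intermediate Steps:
W(v) = 2*v
s(P, b) = √(-10 + b) (s(P, b) = √(2*(-5) + b) = √(-10 + b))
d(f) = 4 (d(f) = (7 - 5)² = 2² = 4)
V(-1*(-202), s(-3, 9)) - d(-141) = (-1*(-202) + √(-10 + 9)) - 1*4 = (202 + √(-1)) - 4 = (202 + I) - 4 = 198 + I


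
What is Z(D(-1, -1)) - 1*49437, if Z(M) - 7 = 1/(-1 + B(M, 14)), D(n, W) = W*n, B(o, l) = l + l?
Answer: -1334609/27 ≈ -49430.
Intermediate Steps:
B(o, l) = 2*l
Z(M) = 190/27 (Z(M) = 7 + 1/(-1 + 2*14) = 7 + 1/(-1 + 28) = 7 + 1/27 = 190/27)
Z(D(-1, -1)) - 1*49437 = 190/27 - 1*49437 = 190/27 - 49437 = -1334609/27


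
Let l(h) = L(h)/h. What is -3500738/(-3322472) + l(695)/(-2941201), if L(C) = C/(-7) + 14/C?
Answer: 17406922161754411347/16520519051450392300 ≈ 1.0537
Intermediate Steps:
L(C) = 14/C - C/7 (L(C) = C*(-1/7) + 14/C = -C/7 + 14/C = 14/C - C/7)
l(h) = (14/h - h/7)/h
-3500738/(-3322472) + l(695)/(-2941201) = -3500738/(-3322472) + (-1/7 + 14/695**2)/(-2941201) = -3500738*(-1/3322472) + (-1/7 + 14*(1/483025))*(-1/2941201) = 1750369/1661236 + (-1/7 + 14/483025)*(-1/2941201) = 1750369/1661236 - 482927/3381175*(-1/2941201) = 1750369/1661236 + 482927/9944715291175 = 17406922161754411347/16520519051450392300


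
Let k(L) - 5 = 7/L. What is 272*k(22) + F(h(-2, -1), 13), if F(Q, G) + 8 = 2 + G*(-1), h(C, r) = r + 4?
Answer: 15703/11 ≈ 1427.5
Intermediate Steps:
h(C, r) = 4 + r
k(L) = 5 + 7/L
F(Q, G) = -6 - G (F(Q, G) = -8 + (2 + G*(-1)) = -8 + (2 - G) = -6 - G)
272*k(22) + F(h(-2, -1), 13) = 272*(5 + 7/22) + (-6 - 1*13) = 272*(5 + 7*(1/22)) + (-6 - 13) = 272*(5 + 7/22) - 19 = 272*(117/22) - 19 = 15912/11 - 19 = 15703/11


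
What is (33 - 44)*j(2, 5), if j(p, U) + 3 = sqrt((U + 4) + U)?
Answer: 33 - 11*sqrt(14) ≈ -8.1582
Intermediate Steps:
j(p, U) = -3 + sqrt(4 + 2*U) (j(p, U) = -3 + sqrt((U + 4) + U) = -3 + sqrt((4 + U) + U) = -3 + sqrt(4 + 2*U))
(33 - 44)*j(2, 5) = (33 - 44)*(-3 + sqrt(4 + 2*5)) = -11*(-3 + sqrt(4 + 10)) = -11*(-3 + sqrt(14)) = 33 - 11*sqrt(14)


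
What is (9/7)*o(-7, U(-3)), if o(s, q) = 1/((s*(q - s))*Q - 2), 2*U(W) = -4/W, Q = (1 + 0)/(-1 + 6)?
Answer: -135/1337 ≈ -0.10097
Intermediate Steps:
Q = ⅕ (Q = 1/5 = 1*(⅕) = ⅕ ≈ 0.20000)
U(W) = -2/W (U(W) = (-4/W)/2 = -2/W)
o(s, q) = 1/(-2 + s*(q - s)/5) (o(s, q) = 1/((s*(q - s))*(⅕) - 2) = 1/(s*(q - s)/5 - 2) = 1/(-2 + s*(q - s)/5))
(9/7)*o(-7, U(-3)) = (9/7)*(5/(-10 - 1*(-7)² - 2/(-3)*(-7))) = (9*(⅐))*(5/(-10 - 1*49 - 2*(-⅓)*(-7))) = 9*(5/(-10 - 49 + (⅔)*(-7)))/7 = 9*(5/(-10 - 49 - 14/3))/7 = 9*(5/(-191/3))/7 = 9*(5*(-3/191))/7 = (9/7)*(-15/191) = -135/1337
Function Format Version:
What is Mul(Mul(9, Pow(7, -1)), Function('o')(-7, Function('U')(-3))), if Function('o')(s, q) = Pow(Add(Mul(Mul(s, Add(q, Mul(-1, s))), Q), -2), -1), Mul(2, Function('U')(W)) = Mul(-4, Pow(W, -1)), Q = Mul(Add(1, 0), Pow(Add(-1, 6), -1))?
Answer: Rational(-135, 1337) ≈ -0.10097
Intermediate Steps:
Q = Rational(1, 5) (Q = Mul(1, Pow(5, -1)) = Mul(1, Rational(1, 5)) = Rational(1, 5) ≈ 0.20000)
Function('U')(W) = Mul(-2, Pow(W, -1)) (Function('U')(W) = Mul(Rational(1, 2), Mul(-4, Pow(W, -1))) = Mul(-2, Pow(W, -1)))
Function('o')(s, q) = Pow(Add(-2, Mul(Rational(1, 5), s, Add(q, Mul(-1, s)))), -1) (Function('o')(s, q) = Pow(Add(Mul(Mul(s, Add(q, Mul(-1, s))), Rational(1, 5)), -2), -1) = Pow(Add(Mul(Rational(1, 5), s, Add(q, Mul(-1, s))), -2), -1) = Pow(Add(-2, Mul(Rational(1, 5), s, Add(q, Mul(-1, s)))), -1))
Mul(Mul(9, Pow(7, -1)), Function('o')(-7, Function('U')(-3))) = Mul(Mul(9, Pow(7, -1)), Mul(5, Pow(Add(-10, Mul(-1, Pow(-7, 2)), Mul(Mul(-2, Pow(-3, -1)), -7)), -1))) = Mul(Mul(9, Rational(1, 7)), Mul(5, Pow(Add(-10, Mul(-1, 49), Mul(Mul(-2, Rational(-1, 3)), -7)), -1))) = Mul(Rational(9, 7), Mul(5, Pow(Add(-10, -49, Mul(Rational(2, 3), -7)), -1))) = Mul(Rational(9, 7), Mul(5, Pow(Add(-10, -49, Rational(-14, 3)), -1))) = Mul(Rational(9, 7), Mul(5, Pow(Rational(-191, 3), -1))) = Mul(Rational(9, 7), Mul(5, Rational(-3, 191))) = Mul(Rational(9, 7), Rational(-15, 191)) = Rational(-135, 1337)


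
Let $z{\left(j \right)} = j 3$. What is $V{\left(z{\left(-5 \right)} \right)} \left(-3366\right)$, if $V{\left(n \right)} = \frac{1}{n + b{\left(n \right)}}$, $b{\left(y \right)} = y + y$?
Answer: $\frac{374}{5} \approx 74.8$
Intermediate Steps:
$b{\left(y \right)} = 2 y$
$z{\left(j \right)} = 3 j$
$V{\left(n \right)} = \frac{1}{3 n}$ ($V{\left(n \right)} = \frac{1}{n + 2 n} = \frac{1}{3 n}$)
$V{\left(z{\left(-5 \right)} \right)} \left(-3366\right) = \frac{1}{3 \cdot 3 \left(-5\right)} \left(-3366\right) = \frac{1}{3 \left(-15\right)} \left(-3366\right) = \frac{1}{3} \left(- \frac{1}{15}\right) \left(-3366\right) = \left(- \frac{1}{45}\right) \left(-3366\right) = \frac{374}{5}$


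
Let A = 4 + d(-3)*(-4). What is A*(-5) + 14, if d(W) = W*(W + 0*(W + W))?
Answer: 174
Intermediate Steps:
d(W) = W**2 (d(W) = W*(W + 0*(2*W)) = W*(W + 0) = W*W = W**2)
A = -32 (A = 4 + (-3)**2*(-4) = 4 + 9*(-4) = 4 - 36 = -32)
A*(-5) + 14 = -32*(-5) + 14 = 160 + 14 = 174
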